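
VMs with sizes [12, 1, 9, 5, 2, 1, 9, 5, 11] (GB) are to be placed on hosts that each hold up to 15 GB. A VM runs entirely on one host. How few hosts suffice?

Total = 12 + 11 + 9 + 9 + 5 + 5 + 2 + 1 + 1 = 55 GB.
Lower bound: ⌈55/15⌉ = 4 hosts.
A packing using 4 hosts:
  host 1: 12 + 2 + 1 = 15
  host 2: 11 + 1 = 12
  host 3: 9 + 5 = 14
  host 4: 9 + 5 = 14
This matches the lower bound, so 4 is optimal.

4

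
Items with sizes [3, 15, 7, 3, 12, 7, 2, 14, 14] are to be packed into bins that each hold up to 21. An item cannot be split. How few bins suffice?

4

Total = 15 + 14 + 14 + 12 + 7 + 7 + 3 + 3 + 2 = 77.
Lower bound: ⌈77/21⌉ = 4 bins.
A packing using 4 bins:
  bin 1: 15 + 3 + 3 = 21
  bin 2: 14 + 7 = 21
  bin 3: 14 + 7 = 21
  bin 4: 12 + 2 = 14
This matches the lower bound, so 4 is optimal.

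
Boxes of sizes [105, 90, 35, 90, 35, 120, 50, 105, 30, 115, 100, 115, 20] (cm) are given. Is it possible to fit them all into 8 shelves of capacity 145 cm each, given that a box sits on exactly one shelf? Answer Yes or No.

Yes

A valid assignment using 8 shelves:
  shelf 1: 120 + 20 = 140
  shelf 2: 115 + 30 = 145
  shelf 3: 115 = 115
  shelf 4: 105 + 35 = 140
  shelf 5: 105 + 35 = 140
  shelf 6: 100 = 100
  shelf 7: 90 + 50 = 140
  shelf 8: 90 = 90
Every load is within 145 cm, so 8 shelves suffice.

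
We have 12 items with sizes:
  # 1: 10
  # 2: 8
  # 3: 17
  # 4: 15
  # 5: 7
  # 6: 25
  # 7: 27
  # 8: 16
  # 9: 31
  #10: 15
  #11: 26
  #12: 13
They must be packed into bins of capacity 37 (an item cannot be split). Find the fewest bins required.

Total = 31 + 27 + 26 + 25 + 17 + 16 + 15 + 15 + 13 + 10 + 8 + 7 = 210.
Lower bound: ⌈210/37⌉ = 6 bins.
A packing using 7 bins:
  bin 1: 31 = 31
  bin 2: 27 + 10 = 37
  bin 3: 26 + 8 = 34
  bin 4: 25 + 7 = 32
  bin 5: 17 + 16 = 33
  bin 6: 15 + 15 = 30
  bin 7: 13 = 13
No arrangement into 6 bins stays within capacity, so 7 is optimal.

7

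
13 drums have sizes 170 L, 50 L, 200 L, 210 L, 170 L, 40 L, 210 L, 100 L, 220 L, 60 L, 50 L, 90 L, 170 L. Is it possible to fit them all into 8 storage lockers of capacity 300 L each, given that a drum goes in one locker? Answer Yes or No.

Yes

A valid assignment using 7 storage lockers:
  locker 1: 220 + 60 = 280
  locker 2: 210 + 90 = 300
  locker 3: 210 + 50 + 40 = 300
  locker 4: 200 + 100 = 300
  locker 5: 170 + 50 = 220
  locker 6: 170 = 170
  locker 7: 170 = 170
That uses only 7 ≤ 8, so 8 storage lockers are enough.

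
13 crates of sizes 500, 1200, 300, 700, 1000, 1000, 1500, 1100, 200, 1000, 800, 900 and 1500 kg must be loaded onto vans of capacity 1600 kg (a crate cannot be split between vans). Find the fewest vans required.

9

Total = 1500 + 1500 + 1200 + 1100 + 1000 + 1000 + 1000 + 900 + 800 + 700 + 500 + 300 + 200 = 11700 kg.
Lower bound: ⌈11700/1600⌉ = 8 vans.
A packing using 9 vans:
  van 1: 1500 = 1500
  van 2: 1500 = 1500
  van 3: 1200 + 300 = 1500
  van 4: 1100 + 500 = 1600
  van 5: 1000 + 200 = 1200
  van 6: 1000 = 1000
  van 7: 1000 = 1000
  van 8: 900 + 700 = 1600
  van 9: 800 = 800
No arrangement into 8 vans stays within capacity, so 9 is optimal.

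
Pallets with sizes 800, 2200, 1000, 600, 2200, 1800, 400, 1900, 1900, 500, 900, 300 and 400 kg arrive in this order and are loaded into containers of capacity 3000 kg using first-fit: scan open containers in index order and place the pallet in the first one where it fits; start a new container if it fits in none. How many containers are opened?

  800 → container 1 (new)  [load 800/3000]
  2200 → container 1  [load 3000/3000]
  1000 → container 2 (new)  [load 1000/3000]
  600 → container 2  [load 1600/3000]
  2200 → container 3 (new)  [load 2200/3000]
  1800 → container 4 (new)  [load 1800/3000]
  400 → container 2  [load 2000/3000]
  1900 → container 5 (new)  [load 1900/3000]
  1900 → container 6 (new)  [load 1900/3000]
  500 → container 2  [load 2500/3000]
  900 → container 4  [load 2700/3000]
  300 → container 2  [load 2800/3000]
  400 → container 3  [load 2600/3000]
6 containers opened.

6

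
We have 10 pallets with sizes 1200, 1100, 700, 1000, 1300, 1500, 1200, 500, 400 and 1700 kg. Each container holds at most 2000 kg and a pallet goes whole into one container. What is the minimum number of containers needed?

Total = 1700 + 1500 + 1300 + 1200 + 1200 + 1100 + 1000 + 700 + 500 + 400 = 10600 kg.
Lower bound: ⌈10600/2000⌉ = 6 containers.
A packing using 7 containers:
  container 1: 1700 = 1700
  container 2: 1500 + 500 = 2000
  container 3: 1300 + 700 = 2000
  container 4: 1200 + 400 = 1600
  container 5: 1200 = 1200
  container 6: 1100 = 1100
  container 7: 1000 = 1000
No arrangement into 6 containers stays within capacity, so 7 is optimal.

7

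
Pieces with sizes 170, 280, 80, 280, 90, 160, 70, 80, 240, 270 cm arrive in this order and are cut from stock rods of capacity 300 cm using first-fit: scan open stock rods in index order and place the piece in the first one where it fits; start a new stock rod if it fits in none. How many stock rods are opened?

  170 → stock rod 1 (new)  [load 170/300]
  280 → stock rod 2 (new)  [load 280/300]
  80 → stock rod 1  [load 250/300]
  280 → stock rod 3 (new)  [load 280/300]
  90 → stock rod 4 (new)  [load 90/300]
  160 → stock rod 4  [load 250/300]
  70 → stock rod 5 (new)  [load 70/300]
  80 → stock rod 5  [load 150/300]
  240 → stock rod 6 (new)  [load 240/300]
  270 → stock rod 7 (new)  [load 270/300]
7 stock rods opened.

7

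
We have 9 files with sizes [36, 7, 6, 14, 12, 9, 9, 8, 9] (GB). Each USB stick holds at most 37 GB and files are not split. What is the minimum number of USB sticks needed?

Total = 36 + 14 + 12 + 9 + 9 + 9 + 8 + 7 + 6 = 110 GB.
Lower bound: ⌈110/37⌉ = 3 USB sticks.
A packing using 3 USB sticks:
  USB stick 1: 36 = 36
  USB stick 2: 14 + 9 + 8 + 6 = 37
  USB stick 3: 12 + 9 + 9 + 7 = 37
This matches the lower bound, so 3 is optimal.

3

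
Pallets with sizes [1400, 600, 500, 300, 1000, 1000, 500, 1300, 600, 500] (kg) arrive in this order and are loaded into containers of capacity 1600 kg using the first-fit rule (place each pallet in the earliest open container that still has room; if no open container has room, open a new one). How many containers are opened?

6

  1400 → container 1 (new)  [load 1400/1600]
  600 → container 2 (new)  [load 600/1600]
  500 → container 2  [load 1100/1600]
  300 → container 2  [load 1400/1600]
  1000 → container 3 (new)  [load 1000/1600]
  1000 → container 4 (new)  [load 1000/1600]
  500 → container 3  [load 1500/1600]
  1300 → container 5 (new)  [load 1300/1600]
  600 → container 4  [load 1600/1600]
  500 → container 6 (new)  [load 500/1600]
6 containers opened.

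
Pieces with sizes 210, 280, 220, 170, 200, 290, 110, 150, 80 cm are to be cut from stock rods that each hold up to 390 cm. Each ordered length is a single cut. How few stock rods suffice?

Total = 290 + 280 + 220 + 210 + 200 + 170 + 150 + 110 + 80 = 1710 cm.
Lower bound: ⌈1710/390⌉ = 5 stock rods.
A packing using 5 stock rods:
  stock rod 1: 290 + 80 = 370
  stock rod 2: 280 + 110 = 390
  stock rod 3: 220 + 170 = 390
  stock rod 4: 210 + 150 = 360
  stock rod 5: 200 = 200
This matches the lower bound, so 5 is optimal.

5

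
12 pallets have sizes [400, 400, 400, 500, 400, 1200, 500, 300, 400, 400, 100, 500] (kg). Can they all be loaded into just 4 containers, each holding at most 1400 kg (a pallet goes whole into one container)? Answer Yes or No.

Total = 5500 kg; ⌈5500/1400⌉ = 4.
The bound of 4 does not rule out 4, but exhaustive search shows no assignment into 4 containers of capacity 1400 kg exists — the minimum is 5.

No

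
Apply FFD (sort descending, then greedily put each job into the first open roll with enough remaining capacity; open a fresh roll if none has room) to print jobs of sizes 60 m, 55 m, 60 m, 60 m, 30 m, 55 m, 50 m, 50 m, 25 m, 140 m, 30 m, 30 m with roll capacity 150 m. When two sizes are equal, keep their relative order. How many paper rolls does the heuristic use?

Sorted descending: 140, 60, 60, 60, 55, 55, 50, 50, 30, 30, 30, 25.
  140 → roll 1 (new)  [load 140/150]
  60 → roll 2 (new)  [load 60/150]
  60 → roll 2  [load 120/150]
  60 → roll 3 (new)  [load 60/150]
  55 → roll 3  [load 115/150]
  55 → roll 4 (new)  [load 55/150]
  50 → roll 4  [load 105/150]
  50 → roll 5 (new)  [load 50/150]
  30 → roll 2  [load 150/150]
  30 → roll 3  [load 145/150]
  30 → roll 4  [load 135/150]
  25 → roll 5  [load 75/150]
5 paper rolls opened.

5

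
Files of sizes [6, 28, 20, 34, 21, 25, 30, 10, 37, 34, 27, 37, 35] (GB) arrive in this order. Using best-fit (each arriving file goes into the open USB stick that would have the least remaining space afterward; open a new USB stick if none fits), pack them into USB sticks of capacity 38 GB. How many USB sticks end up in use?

11

  6 → USB stick 1 (new)  [load 6/38]
  28 → USB stick 1  [load 34/38]
  20 → USB stick 2 (new)  [load 20/38]
  34 → USB stick 3 (new)  [load 34/38]
  21 → USB stick 4 (new)  [load 21/38]
  25 → USB stick 5 (new)  [load 25/38]
  30 → USB stick 6 (new)  [load 30/38]
  10 → USB stick 5  [load 35/38]
  37 → USB stick 7 (new)  [load 37/38]
  34 → USB stick 8 (new)  [load 34/38]
  27 → USB stick 9 (new)  [load 27/38]
  37 → USB stick 10 (new)  [load 37/38]
  35 → USB stick 11 (new)  [load 35/38]
11 USB sticks opened.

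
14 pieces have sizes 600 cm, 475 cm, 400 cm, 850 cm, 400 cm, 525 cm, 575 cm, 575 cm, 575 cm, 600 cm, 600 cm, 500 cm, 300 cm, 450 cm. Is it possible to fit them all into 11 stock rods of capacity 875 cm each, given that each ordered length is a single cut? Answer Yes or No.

Yes

A valid assignment using 11 stock rods:
  stock rod 1: 850 = 850
  stock rod 2: 600 = 600
  stock rod 3: 600 = 600
  stock rod 4: 600 = 600
  stock rod 5: 575 + 300 = 875
  stock rod 6: 575 = 575
  stock rod 7: 575 = 575
  stock rod 8: 525 = 525
  stock rod 9: 500 = 500
  stock rod 10: 475 + 400 = 875
  stock rod 11: 450 + 400 = 850
Every load is within 875 cm, so 11 stock rods suffice.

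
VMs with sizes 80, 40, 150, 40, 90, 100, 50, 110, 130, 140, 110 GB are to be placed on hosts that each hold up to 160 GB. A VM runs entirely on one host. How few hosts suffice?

8

Total = 150 + 140 + 130 + 110 + 110 + 100 + 90 + 80 + 50 + 40 + 40 = 1040 GB.
Lower bound: ⌈1040/160⌉ = 7 hosts.
A packing using 8 hosts:
  host 1: 150 = 150
  host 2: 140 = 140
  host 3: 130 = 130
  host 4: 110 + 50 = 160
  host 5: 110 + 40 = 150
  host 6: 100 + 40 = 140
  host 7: 90 = 90
  host 8: 80 = 80
No arrangement into 7 hosts stays within capacity, so 8 is optimal.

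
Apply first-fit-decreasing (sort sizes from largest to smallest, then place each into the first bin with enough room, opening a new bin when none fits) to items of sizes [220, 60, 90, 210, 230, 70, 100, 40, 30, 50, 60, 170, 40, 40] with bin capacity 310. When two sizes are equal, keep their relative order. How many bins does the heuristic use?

Sorted descending: 230, 220, 210, 170, 100, 90, 70, 60, 60, 50, 40, 40, 40, 30.
  230 → bin 1 (new)  [load 230/310]
  220 → bin 2 (new)  [load 220/310]
  210 → bin 3 (new)  [load 210/310]
  170 → bin 4 (new)  [load 170/310]
  100 → bin 3  [load 310/310]
  90 → bin 2  [load 310/310]
  70 → bin 1  [load 300/310]
  60 → bin 4  [load 230/310]
  60 → bin 4  [load 290/310]
  50 → bin 5 (new)  [load 50/310]
  40 → bin 5  [load 90/310]
  40 → bin 5  [load 130/310]
  40 → bin 5  [load 170/310]
  30 → bin 5  [load 200/310]
5 bins opened.

5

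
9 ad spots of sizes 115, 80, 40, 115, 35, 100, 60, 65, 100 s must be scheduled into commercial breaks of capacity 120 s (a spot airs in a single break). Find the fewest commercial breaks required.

7

Total = 115 + 115 + 100 + 100 + 80 + 65 + 60 + 40 + 35 = 710 s.
Lower bound: ⌈710/120⌉ = 6 commercial breaks.
A packing using 7 commercial breaks:
  break 1: 115 = 115
  break 2: 115 = 115
  break 3: 100 = 100
  break 4: 100 = 100
  break 5: 80 + 40 = 120
  break 6: 65 + 35 = 100
  break 7: 60 = 60
No arrangement into 6 commercial breaks stays within capacity, so 7 is optimal.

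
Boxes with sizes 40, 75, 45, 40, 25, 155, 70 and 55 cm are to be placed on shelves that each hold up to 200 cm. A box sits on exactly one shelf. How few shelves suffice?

Total = 155 + 75 + 70 + 55 + 45 + 40 + 40 + 25 = 505 cm.
Lower bound: ⌈505/200⌉ = 3 shelves.
A packing using 3 shelves:
  shelf 1: 155 + 45 = 200
  shelf 2: 75 + 70 + 55 = 200
  shelf 3: 40 + 40 + 25 = 105
This matches the lower bound, so 3 is optimal.

3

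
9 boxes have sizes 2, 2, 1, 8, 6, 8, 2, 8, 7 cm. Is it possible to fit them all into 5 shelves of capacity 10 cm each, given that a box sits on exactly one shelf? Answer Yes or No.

A valid assignment using 5 shelves:
  shelf 1: 8 + 2 = 10
  shelf 2: 8 + 2 = 10
  shelf 3: 8 + 2 = 10
  shelf 4: 7 + 1 = 8
  shelf 5: 6 = 6
Every load is within 10 cm, so 5 shelves suffice.

Yes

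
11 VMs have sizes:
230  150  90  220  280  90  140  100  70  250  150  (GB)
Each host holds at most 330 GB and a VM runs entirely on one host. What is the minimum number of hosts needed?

Total = 280 + 250 + 230 + 220 + 150 + 150 + 140 + 100 + 90 + 90 + 70 = 1770 GB.
Lower bound: ⌈1770/330⌉ = 6 hosts.
A packing using 6 hosts:
  host 1: 280 = 280
  host 2: 250 + 70 = 320
  host 3: 230 + 100 = 330
  host 4: 220 + 90 = 310
  host 5: 150 + 150 = 300
  host 6: 140 + 90 = 230
This matches the lower bound, so 6 is optimal.

6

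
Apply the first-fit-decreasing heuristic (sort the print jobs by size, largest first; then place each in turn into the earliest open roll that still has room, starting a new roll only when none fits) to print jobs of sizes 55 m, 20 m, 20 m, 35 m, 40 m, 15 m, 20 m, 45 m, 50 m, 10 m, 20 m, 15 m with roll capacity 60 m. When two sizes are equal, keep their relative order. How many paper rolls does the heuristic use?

6

Sorted descending: 55, 50, 45, 40, 35, 20, 20, 20, 20, 15, 15, 10.
  55 → roll 1 (new)  [load 55/60]
  50 → roll 2 (new)  [load 50/60]
  45 → roll 3 (new)  [load 45/60]
  40 → roll 4 (new)  [load 40/60]
  35 → roll 5 (new)  [load 35/60]
  20 → roll 4  [load 60/60]
  20 → roll 5  [load 55/60]
  20 → roll 6 (new)  [load 20/60]
  20 → roll 6  [load 40/60]
  15 → roll 3  [load 60/60]
  15 → roll 6  [load 55/60]
  10 → roll 2  [load 60/60]
6 paper rolls opened.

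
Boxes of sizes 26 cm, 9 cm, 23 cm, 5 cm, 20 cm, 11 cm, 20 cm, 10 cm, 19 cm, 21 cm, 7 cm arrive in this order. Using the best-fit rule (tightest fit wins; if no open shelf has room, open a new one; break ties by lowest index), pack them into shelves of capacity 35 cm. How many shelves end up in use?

6

  26 → shelf 1 (new)  [load 26/35]
  9 → shelf 1  [load 35/35]
  23 → shelf 2 (new)  [load 23/35]
  5 → shelf 2  [load 28/35]
  20 → shelf 3 (new)  [load 20/35]
  11 → shelf 3  [load 31/35]
  20 → shelf 4 (new)  [load 20/35]
  10 → shelf 4  [load 30/35]
  19 → shelf 5 (new)  [load 19/35]
  21 → shelf 6 (new)  [load 21/35]
  7 → shelf 2  [load 35/35]
6 shelves opened.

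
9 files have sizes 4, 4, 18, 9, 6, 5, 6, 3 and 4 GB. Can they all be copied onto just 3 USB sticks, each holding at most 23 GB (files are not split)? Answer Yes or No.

A valid assignment using 3 USB sticks:
  USB stick 1: 18 + 5 = 23
  USB stick 2: 9 + 6 + 6 = 21
  USB stick 3: 4 + 4 + 4 + 3 = 15
Every load is within 23 GB, so 3 USB sticks suffice.

Yes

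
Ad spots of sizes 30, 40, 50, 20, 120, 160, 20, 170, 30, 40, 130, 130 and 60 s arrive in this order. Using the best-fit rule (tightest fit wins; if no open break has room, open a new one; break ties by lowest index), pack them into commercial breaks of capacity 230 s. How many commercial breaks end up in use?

6

  30 → break 1 (new)  [load 30/230]
  40 → break 1  [load 70/230]
  50 → break 1  [load 120/230]
  20 → break 1  [load 140/230]
  120 → break 2 (new)  [load 120/230]
  160 → break 3 (new)  [load 160/230]
  20 → break 3  [load 180/230]
  170 → break 4 (new)  [load 170/230]
  30 → break 3  [load 210/230]
  40 → break 4  [load 210/230]
  130 → break 5 (new)  [load 130/230]
  130 → break 6 (new)  [load 130/230]
  60 → break 1  [load 200/230]
6 commercial breaks opened.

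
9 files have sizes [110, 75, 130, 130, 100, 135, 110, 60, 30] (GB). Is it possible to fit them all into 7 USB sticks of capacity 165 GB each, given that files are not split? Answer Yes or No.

Yes

A valid assignment using 7 USB sticks:
  USB stick 1: 135 + 30 = 165
  USB stick 2: 130 = 130
  USB stick 3: 130 = 130
  USB stick 4: 110 = 110
  USB stick 5: 110 = 110
  USB stick 6: 100 + 60 = 160
  USB stick 7: 75 = 75
Every load is within 165 GB, so 7 USB sticks suffice.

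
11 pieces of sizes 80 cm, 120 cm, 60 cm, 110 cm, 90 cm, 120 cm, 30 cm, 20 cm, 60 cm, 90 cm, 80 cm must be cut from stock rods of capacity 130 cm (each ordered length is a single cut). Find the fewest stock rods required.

Total = 120 + 120 + 110 + 90 + 90 + 80 + 80 + 60 + 60 + 30 + 20 = 860 cm.
Lower bound: ⌈860/130⌉ = 7 stock rods.
A packing using 8 stock rods:
  stock rod 1: 120 = 120
  stock rod 2: 120 = 120
  stock rod 3: 110 + 20 = 130
  stock rod 4: 90 + 30 = 120
  stock rod 5: 90 = 90
  stock rod 6: 80 = 80
  stock rod 7: 80 = 80
  stock rod 8: 60 + 60 = 120
No arrangement into 7 stock rods stays within capacity, so 8 is optimal.

8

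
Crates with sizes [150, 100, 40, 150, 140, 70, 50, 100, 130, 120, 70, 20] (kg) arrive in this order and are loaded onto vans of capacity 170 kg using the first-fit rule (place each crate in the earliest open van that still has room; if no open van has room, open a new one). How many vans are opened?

8

  150 → van 1 (new)  [load 150/170]
  100 → van 2 (new)  [load 100/170]
  40 → van 2  [load 140/170]
  150 → van 3 (new)  [load 150/170]
  140 → van 4 (new)  [load 140/170]
  70 → van 5 (new)  [load 70/170]
  50 → van 5  [load 120/170]
  100 → van 6 (new)  [load 100/170]
  130 → van 7 (new)  [load 130/170]
  120 → van 8 (new)  [load 120/170]
  70 → van 6  [load 170/170]
  20 → van 1  [load 170/170]
8 vans opened.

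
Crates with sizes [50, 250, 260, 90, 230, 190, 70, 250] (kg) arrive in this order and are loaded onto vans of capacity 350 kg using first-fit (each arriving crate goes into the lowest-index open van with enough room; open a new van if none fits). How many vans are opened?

  50 → van 1 (new)  [load 50/350]
  250 → van 1  [load 300/350]
  260 → van 2 (new)  [load 260/350]
  90 → van 2  [load 350/350]
  230 → van 3 (new)  [load 230/350]
  190 → van 4 (new)  [load 190/350]
  70 → van 3  [load 300/350]
  250 → van 5 (new)  [load 250/350]
5 vans opened.

5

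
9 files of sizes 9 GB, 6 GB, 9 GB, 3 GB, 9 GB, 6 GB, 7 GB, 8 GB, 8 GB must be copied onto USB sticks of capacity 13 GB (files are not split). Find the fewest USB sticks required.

7

Total = 9 + 9 + 9 + 8 + 8 + 7 + 6 + 6 + 3 = 65 GB.
Lower bound: ⌈65/13⌉ = 5 USB sticks.
Also, 6 files each exceed 13/2 GB, and no two of those can share a USB stick, so at least 6 USB sticks are needed.
A packing using 7 USB sticks:
  USB stick 1: 9 + 3 = 12
  USB stick 2: 9 = 9
  USB stick 3: 9 = 9
  USB stick 4: 8 = 8
  USB stick 5: 8 = 8
  USB stick 6: 7 + 6 = 13
  USB stick 7: 6 = 6
No arrangement into 6 USB sticks stays within capacity, so 7 is optimal.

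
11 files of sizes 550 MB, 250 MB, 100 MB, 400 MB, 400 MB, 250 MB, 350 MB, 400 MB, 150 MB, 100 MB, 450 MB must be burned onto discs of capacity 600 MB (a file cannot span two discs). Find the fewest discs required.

Total = 550 + 450 + 400 + 400 + 400 + 350 + 250 + 250 + 150 + 100 + 100 = 3400 MB.
Lower bound: ⌈3400/600⌉ = 6 discs.
A packing using 7 discs:
  disc 1: 550 = 550
  disc 2: 450 + 150 = 600
  disc 3: 400 + 100 + 100 = 600
  disc 4: 400 = 400
  disc 5: 400 = 400
  disc 6: 350 + 250 = 600
  disc 7: 250 = 250
No arrangement into 6 discs stays within capacity, so 7 is optimal.

7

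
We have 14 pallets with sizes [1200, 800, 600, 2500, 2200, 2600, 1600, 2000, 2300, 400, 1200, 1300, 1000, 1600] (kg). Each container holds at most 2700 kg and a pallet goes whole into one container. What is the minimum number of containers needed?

9

Total = 2600 + 2500 + 2300 + 2200 + 2000 + 1600 + 1600 + 1300 + 1200 + 1200 + 1000 + 800 + 600 + 400 = 21300 kg.
Lower bound: ⌈21300/2700⌉ = 8 containers.
A packing using 9 containers:
  container 1: 2600 = 2600
  container 2: 2500 = 2500
  container 3: 2300 + 400 = 2700
  container 4: 2200 = 2200
  container 5: 2000 + 600 = 2600
  container 6: 1600 + 1000 = 2600
  container 7: 1600 + 800 = 2400
  container 8: 1300 + 1200 = 2500
  container 9: 1200 = 1200
No arrangement into 8 containers stays within capacity, so 9 is optimal.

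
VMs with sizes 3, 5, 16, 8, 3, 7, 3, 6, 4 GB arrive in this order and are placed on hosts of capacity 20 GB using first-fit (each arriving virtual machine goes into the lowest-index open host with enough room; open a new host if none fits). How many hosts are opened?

3

  3 → host 1 (new)  [load 3/20]
  5 → host 1  [load 8/20]
  16 → host 2 (new)  [load 16/20]
  8 → host 1  [load 16/20]
  3 → host 1  [load 19/20]
  7 → host 3 (new)  [load 7/20]
  3 → host 2  [load 19/20]
  6 → host 3  [load 13/20]
  4 → host 3  [load 17/20]
3 hosts opened.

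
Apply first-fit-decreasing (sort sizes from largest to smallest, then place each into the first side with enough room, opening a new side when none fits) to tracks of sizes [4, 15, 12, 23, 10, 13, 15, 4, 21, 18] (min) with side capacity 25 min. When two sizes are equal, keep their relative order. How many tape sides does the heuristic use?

6

Sorted descending: 23, 21, 18, 15, 15, 13, 12, 10, 4, 4.
  23 → side 1 (new)  [load 23/25]
  21 → side 2 (new)  [load 21/25]
  18 → side 3 (new)  [load 18/25]
  15 → side 4 (new)  [load 15/25]
  15 → side 5 (new)  [load 15/25]
  13 → side 6 (new)  [load 13/25]
  12 → side 6  [load 25/25]
  10 → side 4  [load 25/25]
  4 → side 2  [load 25/25]
  4 → side 3  [load 22/25]
6 tape sides opened.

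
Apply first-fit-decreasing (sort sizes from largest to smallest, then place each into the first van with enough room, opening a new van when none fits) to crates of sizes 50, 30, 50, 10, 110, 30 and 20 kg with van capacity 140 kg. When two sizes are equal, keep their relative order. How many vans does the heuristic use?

Sorted descending: 110, 50, 50, 30, 30, 20, 10.
  110 → van 1 (new)  [load 110/140]
  50 → van 2 (new)  [load 50/140]
  50 → van 2  [load 100/140]
  30 → van 1  [load 140/140]
  30 → van 2  [load 130/140]
  20 → van 3 (new)  [load 20/140]
  10 → van 2  [load 140/140]
3 vans opened.

3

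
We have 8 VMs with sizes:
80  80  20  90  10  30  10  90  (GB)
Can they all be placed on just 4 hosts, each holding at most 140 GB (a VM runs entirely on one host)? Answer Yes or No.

A valid assignment using 4 hosts:
  host 1: 90 + 30 + 20 = 140
  host 2: 90 + 10 + 10 = 110
  host 3: 80 = 80
  host 4: 80 = 80
Every load is within 140 GB, so 4 hosts suffice.

Yes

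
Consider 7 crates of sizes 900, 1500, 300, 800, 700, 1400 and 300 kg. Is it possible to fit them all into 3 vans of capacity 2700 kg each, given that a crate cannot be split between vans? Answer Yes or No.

A valid assignment using 3 vans:
  van 1: 1500 + 900 + 300 = 2700
  van 2: 1400 + 800 + 300 = 2500
  van 3: 700 = 700
Every load is within 2700 kg, so 3 vans suffice.

Yes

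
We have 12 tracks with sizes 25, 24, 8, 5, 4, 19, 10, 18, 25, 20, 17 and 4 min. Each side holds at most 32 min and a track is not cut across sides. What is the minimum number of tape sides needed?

7

Total = 25 + 25 + 24 + 20 + 19 + 18 + 17 + 10 + 8 + 5 + 4 + 4 = 179 min.
Lower bound: ⌈179/32⌉ = 6 tape sides.
Also, 7 tracks each exceed 16 min, and no two of those can share a side, so at least 7 tape sides are needed.
A packing using 7 tape sides:
  side 1: 25 + 5 = 30
  side 2: 25 + 4 = 29
  side 3: 24 + 8 = 32
  side 4: 20 + 10 = 30
  side 5: 19 + 4 = 23
  side 6: 18 = 18
  side 7: 17 = 17
This matches the lower bound, so 7 is optimal.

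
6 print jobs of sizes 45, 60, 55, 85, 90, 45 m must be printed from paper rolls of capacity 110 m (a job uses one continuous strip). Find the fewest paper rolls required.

Total = 90 + 85 + 60 + 55 + 45 + 45 = 380 m.
Lower bound: ⌈380/110⌉ = 4 paper rolls.
A packing using 4 paper rolls:
  roll 1: 90 = 90
  roll 2: 85 = 85
  roll 3: 60 + 45 = 105
  roll 4: 55 + 45 = 100
This matches the lower bound, so 4 is optimal.

4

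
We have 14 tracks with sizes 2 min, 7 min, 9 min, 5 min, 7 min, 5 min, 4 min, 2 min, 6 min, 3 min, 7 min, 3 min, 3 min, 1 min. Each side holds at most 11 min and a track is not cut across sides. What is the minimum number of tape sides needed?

6

Total = 9 + 7 + 7 + 7 + 6 + 5 + 5 + 4 + 3 + 3 + 3 + 2 + 2 + 1 = 64 min.
Lower bound: ⌈64/11⌉ = 6 tape sides.
A packing using 6 tape sides:
  side 1: 9 + 2 = 11
  side 2: 7 + 4 = 11
  side 3: 7 + 3 + 1 = 11
  side 4: 7 + 3 = 10
  side 5: 6 + 5 = 11
  side 6: 5 + 3 + 2 = 10
This matches the lower bound, so 6 is optimal.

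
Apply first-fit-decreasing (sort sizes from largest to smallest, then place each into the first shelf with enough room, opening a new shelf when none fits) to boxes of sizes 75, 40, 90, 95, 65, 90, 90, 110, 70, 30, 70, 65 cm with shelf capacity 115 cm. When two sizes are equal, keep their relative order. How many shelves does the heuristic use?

10

Sorted descending: 110, 95, 90, 90, 90, 75, 70, 70, 65, 65, 40, 30.
  110 → shelf 1 (new)  [load 110/115]
  95 → shelf 2 (new)  [load 95/115]
  90 → shelf 3 (new)  [load 90/115]
  90 → shelf 4 (new)  [load 90/115]
  90 → shelf 5 (new)  [load 90/115]
  75 → shelf 6 (new)  [load 75/115]
  70 → shelf 7 (new)  [load 70/115]
  70 → shelf 8 (new)  [load 70/115]
  65 → shelf 9 (new)  [load 65/115]
  65 → shelf 10 (new)  [load 65/115]
  40 → shelf 6  [load 115/115]
  30 → shelf 7  [load 100/115]
10 shelves opened.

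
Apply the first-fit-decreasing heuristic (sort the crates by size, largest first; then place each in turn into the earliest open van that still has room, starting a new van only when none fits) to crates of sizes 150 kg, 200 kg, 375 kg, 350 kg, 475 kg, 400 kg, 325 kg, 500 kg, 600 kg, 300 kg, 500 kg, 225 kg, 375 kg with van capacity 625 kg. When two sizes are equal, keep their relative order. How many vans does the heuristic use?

9

Sorted descending: 600, 500, 500, 475, 400, 375, 375, 350, 325, 300, 225, 200, 150.
  600 → van 1 (new)  [load 600/625]
  500 → van 2 (new)  [load 500/625]
  500 → van 3 (new)  [load 500/625]
  475 → van 4 (new)  [load 475/625]
  400 → van 5 (new)  [load 400/625]
  375 → van 6 (new)  [load 375/625]
  375 → van 7 (new)  [load 375/625]
  350 → van 8 (new)  [load 350/625]
  325 → van 9 (new)  [load 325/625]
  300 → van 9  [load 625/625]
  225 → van 5  [load 625/625]
  200 → van 6  [load 575/625]
  150 → van 4  [load 625/625]
9 vans opened.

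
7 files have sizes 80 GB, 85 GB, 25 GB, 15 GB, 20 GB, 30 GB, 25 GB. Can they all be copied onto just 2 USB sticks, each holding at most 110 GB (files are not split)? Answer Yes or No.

Total = 280 GB; ⌈280/110⌉ = 3.
At least 3 USB sticks are required, but only 2 are allowed.

No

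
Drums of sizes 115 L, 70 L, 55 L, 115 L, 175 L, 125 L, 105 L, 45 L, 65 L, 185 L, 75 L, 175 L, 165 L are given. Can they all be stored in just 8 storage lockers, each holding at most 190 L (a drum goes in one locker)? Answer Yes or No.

No

Total = 1470 L; ⌈1470/190⌉ = 8.
The bound of 8 does not rule out 8, but exhaustive search shows no assignment into 8 storage lockers of capacity 190 L exists — the minimum is 9.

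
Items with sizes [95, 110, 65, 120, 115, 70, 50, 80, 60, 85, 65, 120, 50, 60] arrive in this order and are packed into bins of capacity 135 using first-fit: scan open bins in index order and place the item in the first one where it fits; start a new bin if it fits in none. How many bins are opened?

10

  95 → bin 1 (new)  [load 95/135]
  110 → bin 2 (new)  [load 110/135]
  65 → bin 3 (new)  [load 65/135]
  120 → bin 4 (new)  [load 120/135]
  115 → bin 5 (new)  [load 115/135]
  70 → bin 3  [load 135/135]
  50 → bin 6 (new)  [load 50/135]
  80 → bin 6  [load 130/135]
  60 → bin 7 (new)  [load 60/135]
  85 → bin 8 (new)  [load 85/135]
  65 → bin 7  [load 125/135]
  120 → bin 9 (new)  [load 120/135]
  50 → bin 8  [load 135/135]
  60 → bin 10 (new)  [load 60/135]
10 bins opened.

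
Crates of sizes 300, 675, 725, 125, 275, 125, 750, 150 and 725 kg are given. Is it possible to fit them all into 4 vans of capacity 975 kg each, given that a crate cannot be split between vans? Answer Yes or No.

No

Total = 3850 kg; ⌈3850/975⌉ = 4.
The bound of 4 does not rule out 4, but exhaustive search shows no assignment into 4 vans of capacity 975 kg exists — the minimum is 5.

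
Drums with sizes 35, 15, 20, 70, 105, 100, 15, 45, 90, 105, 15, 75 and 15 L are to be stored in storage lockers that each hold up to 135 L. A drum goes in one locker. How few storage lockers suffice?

6

Total = 105 + 105 + 100 + 90 + 75 + 70 + 45 + 35 + 20 + 15 + 15 + 15 + 15 = 705 L.
Lower bound: ⌈705/135⌉ = 6 storage lockers.
A packing using 6 storage lockers:
  locker 1: 105 + 20 = 125
  locker 2: 105 + 15 + 15 = 135
  locker 3: 100 + 35 = 135
  locker 4: 90 + 45 = 135
  locker 5: 75 + 15 + 15 = 105
  locker 6: 70 = 70
This matches the lower bound, so 6 is optimal.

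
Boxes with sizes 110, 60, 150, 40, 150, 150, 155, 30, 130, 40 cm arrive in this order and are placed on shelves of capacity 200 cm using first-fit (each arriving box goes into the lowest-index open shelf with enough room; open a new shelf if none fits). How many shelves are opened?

  110 → shelf 1 (new)  [load 110/200]
  60 → shelf 1  [load 170/200]
  150 → shelf 2 (new)  [load 150/200]
  40 → shelf 2  [load 190/200]
  150 → shelf 3 (new)  [load 150/200]
  150 → shelf 4 (new)  [load 150/200]
  155 → shelf 5 (new)  [load 155/200]
  30 → shelf 1  [load 200/200]
  130 → shelf 6 (new)  [load 130/200]
  40 → shelf 3  [load 190/200]
6 shelves opened.

6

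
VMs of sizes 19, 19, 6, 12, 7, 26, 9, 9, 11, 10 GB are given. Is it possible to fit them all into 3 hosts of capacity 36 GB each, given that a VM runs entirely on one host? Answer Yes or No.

Total = 128 GB; ⌈128/36⌉ = 4.
At least 4 hosts are required, but only 3 are allowed.

No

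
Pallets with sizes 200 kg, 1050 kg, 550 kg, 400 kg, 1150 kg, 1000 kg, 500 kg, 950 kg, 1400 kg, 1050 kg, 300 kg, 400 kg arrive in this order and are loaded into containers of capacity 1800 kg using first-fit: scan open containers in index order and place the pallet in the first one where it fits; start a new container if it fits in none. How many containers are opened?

  200 → container 1 (new)  [load 200/1800]
  1050 → container 1  [load 1250/1800]
  550 → container 1  [load 1800/1800]
  400 → container 2 (new)  [load 400/1800]
  1150 → container 2  [load 1550/1800]
  1000 → container 3 (new)  [load 1000/1800]
  500 → container 3  [load 1500/1800]
  950 → container 4 (new)  [load 950/1800]
  1400 → container 5 (new)  [load 1400/1800]
  1050 → container 6 (new)  [load 1050/1800]
  300 → container 3  [load 1800/1800]
  400 → container 4  [load 1350/1800]
6 containers opened.

6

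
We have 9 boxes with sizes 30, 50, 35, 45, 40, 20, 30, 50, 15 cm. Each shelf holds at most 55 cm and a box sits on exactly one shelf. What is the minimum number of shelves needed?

7

Total = 50 + 50 + 45 + 40 + 35 + 30 + 30 + 20 + 15 = 315 cm.
Lower bound: ⌈315/55⌉ = 6 shelves.
Also, 7 boxes each exceed 55/2 cm, and no two of those can share a shelf, so at least 7 shelves are needed.
A packing using 7 shelves:
  shelf 1: 50 = 50
  shelf 2: 50 = 50
  shelf 3: 45 = 45
  shelf 4: 40 + 15 = 55
  shelf 5: 35 + 20 = 55
  shelf 6: 30 = 30
  shelf 7: 30 = 30
This matches the lower bound, so 7 is optimal.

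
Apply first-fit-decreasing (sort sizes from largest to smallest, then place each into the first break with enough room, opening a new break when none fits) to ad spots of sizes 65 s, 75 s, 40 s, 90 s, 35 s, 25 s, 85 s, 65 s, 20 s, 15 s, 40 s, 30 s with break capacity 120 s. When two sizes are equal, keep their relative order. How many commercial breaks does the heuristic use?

5

Sorted descending: 90, 85, 75, 65, 65, 40, 40, 35, 30, 25, 20, 15.
  90 → break 1 (new)  [load 90/120]
  85 → break 2 (new)  [load 85/120]
  75 → break 3 (new)  [load 75/120]
  65 → break 4 (new)  [load 65/120]
  65 → break 5 (new)  [load 65/120]
  40 → break 3  [load 115/120]
  40 → break 4  [load 105/120]
  35 → break 2  [load 120/120]
  30 → break 1  [load 120/120]
  25 → break 5  [load 90/120]
  20 → break 5  [load 110/120]
  15 → break 4  [load 120/120]
5 commercial breaks opened.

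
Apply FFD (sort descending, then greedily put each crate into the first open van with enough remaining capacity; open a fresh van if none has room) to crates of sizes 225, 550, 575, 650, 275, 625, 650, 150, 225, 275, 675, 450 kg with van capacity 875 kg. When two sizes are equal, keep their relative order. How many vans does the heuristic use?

7

Sorted descending: 675, 650, 650, 625, 575, 550, 450, 275, 275, 225, 225, 150.
  675 → van 1 (new)  [load 675/875]
  650 → van 2 (new)  [load 650/875]
  650 → van 3 (new)  [load 650/875]
  625 → van 4 (new)  [load 625/875]
  575 → van 5 (new)  [load 575/875]
  550 → van 6 (new)  [load 550/875]
  450 → van 7 (new)  [load 450/875]
  275 → van 5  [load 850/875]
  275 → van 6  [load 825/875]
  225 → van 2  [load 875/875]
  225 → van 3  [load 875/875]
  150 → van 1  [load 825/875]
7 vans opened.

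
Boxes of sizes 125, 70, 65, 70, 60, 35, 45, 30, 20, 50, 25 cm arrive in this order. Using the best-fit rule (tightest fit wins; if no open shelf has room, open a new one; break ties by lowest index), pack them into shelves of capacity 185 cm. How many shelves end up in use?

4

  125 → shelf 1 (new)  [load 125/185]
  70 → shelf 2 (new)  [load 70/185]
  65 → shelf 2  [load 135/185]
  70 → shelf 3 (new)  [load 70/185]
  60 → shelf 1  [load 185/185]
  35 → shelf 2  [load 170/185]
  45 → shelf 3  [load 115/185]
  30 → shelf 3  [load 145/185]
  20 → shelf 3  [load 165/185]
  50 → shelf 4 (new)  [load 50/185]
  25 → shelf 4  [load 75/185]
4 shelves opened.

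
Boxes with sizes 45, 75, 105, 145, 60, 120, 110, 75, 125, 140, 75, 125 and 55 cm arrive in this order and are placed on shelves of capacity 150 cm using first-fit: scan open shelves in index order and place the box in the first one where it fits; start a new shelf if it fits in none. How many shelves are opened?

  45 → shelf 1 (new)  [load 45/150]
  75 → shelf 1  [load 120/150]
  105 → shelf 2 (new)  [load 105/150]
  145 → shelf 3 (new)  [load 145/150]
  60 → shelf 4 (new)  [load 60/150]
  120 → shelf 5 (new)  [load 120/150]
  110 → shelf 6 (new)  [load 110/150]
  75 → shelf 4  [load 135/150]
  125 → shelf 7 (new)  [load 125/150]
  140 → shelf 8 (new)  [load 140/150]
  75 → shelf 9 (new)  [load 75/150]
  125 → shelf 10 (new)  [load 125/150]
  55 → shelf 9  [load 130/150]
10 shelves opened.

10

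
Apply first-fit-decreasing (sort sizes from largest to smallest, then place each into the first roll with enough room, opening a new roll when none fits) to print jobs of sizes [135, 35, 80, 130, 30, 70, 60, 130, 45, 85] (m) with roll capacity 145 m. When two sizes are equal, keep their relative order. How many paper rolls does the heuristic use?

Sorted descending: 135, 130, 130, 85, 80, 70, 60, 45, 35, 30.
  135 → roll 1 (new)  [load 135/145]
  130 → roll 2 (new)  [load 130/145]
  130 → roll 3 (new)  [load 130/145]
  85 → roll 4 (new)  [load 85/145]
  80 → roll 5 (new)  [load 80/145]
  70 → roll 6 (new)  [load 70/145]
  60 → roll 4  [load 145/145]
  45 → roll 5  [load 125/145]
  35 → roll 6  [load 105/145]
  30 → roll 6  [load 135/145]
6 paper rolls opened.

6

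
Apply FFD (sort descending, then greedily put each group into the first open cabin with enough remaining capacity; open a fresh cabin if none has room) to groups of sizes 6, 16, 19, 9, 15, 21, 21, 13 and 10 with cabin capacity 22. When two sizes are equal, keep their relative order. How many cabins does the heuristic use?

7

Sorted descending: 21, 21, 19, 16, 15, 13, 10, 9, 6.
  21 → cabin 1 (new)  [load 21/22]
  21 → cabin 2 (new)  [load 21/22]
  19 → cabin 3 (new)  [load 19/22]
  16 → cabin 4 (new)  [load 16/22]
  15 → cabin 5 (new)  [load 15/22]
  13 → cabin 6 (new)  [load 13/22]
  10 → cabin 7 (new)  [load 10/22]
  9 → cabin 6  [load 22/22]
  6 → cabin 4  [load 22/22]
7 cabins opened.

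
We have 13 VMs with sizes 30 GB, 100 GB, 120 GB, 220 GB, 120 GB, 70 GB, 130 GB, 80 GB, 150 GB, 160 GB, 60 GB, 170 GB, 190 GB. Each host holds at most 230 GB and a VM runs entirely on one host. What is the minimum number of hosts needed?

8

Total = 220 + 190 + 170 + 160 + 150 + 130 + 120 + 120 + 100 + 80 + 70 + 60 + 30 = 1600 GB.
Lower bound: ⌈1600/230⌉ = 7 hosts.
Also, 8 VMs each exceed 115 GB, and no two of those can share a host, so at least 8 hosts are needed.
A packing using 8 hosts:
  host 1: 220 = 220
  host 2: 190 + 30 = 220
  host 3: 170 + 60 = 230
  host 4: 160 + 70 = 230
  host 5: 150 + 80 = 230
  host 6: 130 + 100 = 230
  host 7: 120 = 120
  host 8: 120 = 120
This matches the lower bound, so 8 is optimal.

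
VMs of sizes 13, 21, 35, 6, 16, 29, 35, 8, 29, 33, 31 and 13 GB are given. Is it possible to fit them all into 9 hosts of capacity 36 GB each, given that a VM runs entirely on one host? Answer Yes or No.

A valid assignment using 9 hosts:
  host 1: 35 = 35
  host 2: 35 = 35
  host 3: 33 = 33
  host 4: 31 = 31
  host 5: 29 + 6 = 35
  host 6: 29 = 29
  host 7: 21 + 13 = 34
  host 8: 16 + 13 = 29
  host 9: 8 = 8
Every load is within 36 GB, so 9 hosts suffice.

Yes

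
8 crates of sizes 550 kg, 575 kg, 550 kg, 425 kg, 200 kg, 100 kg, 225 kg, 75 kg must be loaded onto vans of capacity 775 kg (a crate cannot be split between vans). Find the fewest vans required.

Total = 575 + 550 + 550 + 425 + 225 + 200 + 100 + 75 = 2700 kg.
Lower bound: ⌈2700/775⌉ = 4 vans.
A packing using 4 vans:
  van 1: 575 + 200 = 775
  van 2: 550 + 225 = 775
  van 3: 550 + 100 + 75 = 725
  van 4: 425 = 425
This matches the lower bound, so 4 is optimal.

4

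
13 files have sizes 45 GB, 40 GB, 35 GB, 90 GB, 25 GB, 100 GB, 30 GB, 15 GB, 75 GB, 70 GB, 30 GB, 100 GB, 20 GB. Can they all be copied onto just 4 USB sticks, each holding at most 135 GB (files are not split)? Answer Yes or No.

Total = 675 GB; ⌈675/135⌉ = 5.
At least 5 USB sticks are required, but only 4 are allowed.

No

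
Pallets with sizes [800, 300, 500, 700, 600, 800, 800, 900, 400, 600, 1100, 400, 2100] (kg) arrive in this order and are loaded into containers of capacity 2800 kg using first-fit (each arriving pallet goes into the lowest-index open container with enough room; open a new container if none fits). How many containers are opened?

4

  800 → container 1 (new)  [load 800/2800]
  300 → container 1  [load 1100/2800]
  500 → container 1  [load 1600/2800]
  700 → container 1  [load 2300/2800]
  600 → container 2 (new)  [load 600/2800]
  800 → container 2  [load 1400/2800]
  800 → container 2  [load 2200/2800]
  900 → container 3 (new)  [load 900/2800]
  400 → container 1  [load 2700/2800]
  600 → container 2  [load 2800/2800]
  1100 → container 3  [load 2000/2800]
  400 → container 3  [load 2400/2800]
  2100 → container 4 (new)  [load 2100/2800]
4 containers opened.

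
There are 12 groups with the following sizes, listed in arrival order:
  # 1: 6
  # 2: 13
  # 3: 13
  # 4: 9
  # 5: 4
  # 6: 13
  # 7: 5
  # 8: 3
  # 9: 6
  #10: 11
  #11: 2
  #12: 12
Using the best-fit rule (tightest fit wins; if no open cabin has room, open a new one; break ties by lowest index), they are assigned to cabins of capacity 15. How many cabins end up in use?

  6 → cabin 1 (new)  [load 6/15]
  13 → cabin 2 (new)  [load 13/15]
  13 → cabin 3 (new)  [load 13/15]
  9 → cabin 1  [load 15/15]
  4 → cabin 4 (new)  [load 4/15]
  13 → cabin 5 (new)  [load 13/15]
  5 → cabin 4  [load 9/15]
  3 → cabin 4  [load 12/15]
  6 → cabin 6 (new)  [load 6/15]
  11 → cabin 7 (new)  [load 11/15]
  2 → cabin 2  [load 15/15]
  12 → cabin 8 (new)  [load 12/15]
8 cabins opened.

8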